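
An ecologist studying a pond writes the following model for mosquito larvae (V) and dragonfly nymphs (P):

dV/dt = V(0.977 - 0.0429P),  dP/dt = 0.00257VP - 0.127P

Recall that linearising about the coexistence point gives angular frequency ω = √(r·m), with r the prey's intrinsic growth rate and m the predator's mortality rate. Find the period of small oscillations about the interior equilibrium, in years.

Here r = 0.977 and m = 0.127, so r·m = 0.124.
ω = √0.124 = 0.352 per year, hence T = 2π/ω ≈ 17.8 years.

T ≈ 17.8 years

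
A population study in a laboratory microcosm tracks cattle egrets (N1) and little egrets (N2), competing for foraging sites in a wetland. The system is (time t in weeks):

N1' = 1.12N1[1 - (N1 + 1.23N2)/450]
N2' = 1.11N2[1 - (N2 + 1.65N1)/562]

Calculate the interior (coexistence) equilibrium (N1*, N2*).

Setting both brackets to zero gives the nullclines N1 + 1.23N2 = 450 and 1.65N1 + N2 = 562.
Substituting N2 = 562 - 1.65N1 into the first: N1(1 - 1.23·1.65) = 450 - 1.23·562.
So N1* = -241/-1.03 = 234, and then N2* = 562 - 1.65·234 = 175.

N1* ≈ 234, N2* ≈ 175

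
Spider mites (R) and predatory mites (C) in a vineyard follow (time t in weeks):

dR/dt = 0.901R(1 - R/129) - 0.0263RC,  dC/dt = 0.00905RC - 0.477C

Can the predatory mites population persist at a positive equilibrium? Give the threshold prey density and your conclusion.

The predator equation gives dC/dt > 0 only when R > 0.477/0.00905 = 52.7.
Without the predator, R → K = 129. Since 129 > 52.7, the predator can invade and persist.

Threshold R = 52.7; K > 52.7, so yes, the predator persists.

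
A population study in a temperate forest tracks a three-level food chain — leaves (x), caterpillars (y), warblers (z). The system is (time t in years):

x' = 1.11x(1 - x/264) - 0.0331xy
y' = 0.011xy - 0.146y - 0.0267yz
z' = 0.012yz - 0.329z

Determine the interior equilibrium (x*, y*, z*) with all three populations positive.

x* ≈ 48.2, y* ≈ 27.4, z* ≈ 14.4

From dz/dt = 0: 0.012y* = 0.329, so y* = 27.4.
From dx/dt = 0: 1.11(1 - x*/264) = 0.0331·27.4, giving x* = 264·(1 - 0.818) = 48.2.
From dy/dt = 0: 0.011·48.2 - 0.146 = 0.0267z*, so z* = 0.384/0.0267 = 14.4.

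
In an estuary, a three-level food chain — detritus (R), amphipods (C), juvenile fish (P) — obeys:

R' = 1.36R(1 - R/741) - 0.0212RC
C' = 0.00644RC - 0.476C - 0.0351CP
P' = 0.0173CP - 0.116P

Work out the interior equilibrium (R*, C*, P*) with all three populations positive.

R* ≈ 664, C* ≈ 6.71, P* ≈ 108

From dP/dt = 0: 0.0173C* = 0.116, so C* = 6.71.
From dR/dt = 0: 1.36(1 - R*/741) = 0.0212·6.71, giving R* = 741·(1 - 0.105) = 664.
From dC/dt = 0: 0.00644·664 - 0.476 = 0.0351P*, so P* = 3.8/0.0351 = 108.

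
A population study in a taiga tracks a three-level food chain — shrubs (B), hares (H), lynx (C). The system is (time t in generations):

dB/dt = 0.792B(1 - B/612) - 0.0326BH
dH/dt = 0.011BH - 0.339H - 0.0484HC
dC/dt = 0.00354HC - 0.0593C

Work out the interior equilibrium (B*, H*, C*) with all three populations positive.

B* ≈ 190, H* ≈ 16.8, C* ≈ 36.2

From dC/dt = 0: 0.00354H* = 0.0593, so H* = 16.8.
From dB/dt = 0: 0.792(1 - B*/612) = 0.0326·16.8, giving B* = 612·(1 - 0.69) = 190.
From dH/dt = 0: 0.011·190 - 0.339 = 0.0484C*, so C* = 1.75/0.0484 = 36.2.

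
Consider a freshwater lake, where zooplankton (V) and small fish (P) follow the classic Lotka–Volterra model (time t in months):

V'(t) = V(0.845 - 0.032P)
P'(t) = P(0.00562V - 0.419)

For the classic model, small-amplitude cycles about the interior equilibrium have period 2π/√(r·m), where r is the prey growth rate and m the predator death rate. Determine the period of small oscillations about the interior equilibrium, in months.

T ≈ 10.6 months

Here r = 0.845 and m = 0.419, so r·m = 0.354.
ω = √0.354 = 0.595 per month, hence T = 2π/ω ≈ 10.6 months.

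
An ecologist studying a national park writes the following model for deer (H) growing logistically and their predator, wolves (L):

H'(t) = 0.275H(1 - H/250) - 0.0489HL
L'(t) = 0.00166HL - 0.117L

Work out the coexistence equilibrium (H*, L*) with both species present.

H* ≈ 70.5, L* ≈ 4.04

From dL/dt = 0 with L > 0: 0.00166H* = 0.117, so H* = 70.5.
Substitute into dH/dt = 0: 0.275(1 - 70.5/250) = 0.0489L*.
The bracket is 0.718, giving L* = 0.197/0.0489 = 4.04.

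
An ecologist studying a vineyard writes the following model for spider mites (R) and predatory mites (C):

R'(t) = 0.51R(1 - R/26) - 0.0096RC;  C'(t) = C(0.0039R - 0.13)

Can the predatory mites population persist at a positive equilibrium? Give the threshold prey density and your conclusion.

Threshold R = 33.3; K < 33.3, so no, the predator goes extinct.

The predator equation gives dC/dt > 0 only when R > 0.13/0.0039 = 33.3.
Without the predator, R → K = 26. Since 26 < 33.3, the predator cannot invade.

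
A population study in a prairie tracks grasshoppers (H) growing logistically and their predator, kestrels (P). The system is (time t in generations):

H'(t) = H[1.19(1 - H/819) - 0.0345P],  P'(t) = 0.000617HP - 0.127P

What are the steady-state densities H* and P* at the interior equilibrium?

From dP/dt = 0 with P > 0: 0.000617H* = 0.127, so H* = 206.
Substitute into dH/dt = 0: 1.19(1 - 206/819) = 0.0345P*.
The bracket is 0.749, giving P* = 0.891/0.0345 = 25.8.

H* ≈ 206, P* ≈ 25.8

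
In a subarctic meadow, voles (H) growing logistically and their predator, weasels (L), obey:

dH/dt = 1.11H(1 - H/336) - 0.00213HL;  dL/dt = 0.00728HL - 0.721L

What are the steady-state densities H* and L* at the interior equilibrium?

H* ≈ 99, L* ≈ 368

From dL/dt = 0 with L > 0: 0.00728H* = 0.721, so H* = 99.
Substitute into dH/dt = 0: 1.11(1 - 99/336) = 0.00213L*.
The bracket is 0.705, giving L* = 0.783/0.00213 = 368.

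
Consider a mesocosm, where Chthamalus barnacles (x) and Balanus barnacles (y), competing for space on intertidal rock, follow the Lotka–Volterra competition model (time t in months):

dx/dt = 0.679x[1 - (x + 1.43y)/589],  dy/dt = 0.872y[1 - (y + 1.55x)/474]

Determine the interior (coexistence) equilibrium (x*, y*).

x* ≈ 73, y* ≈ 361

Setting both brackets to zero gives the nullclines x + 1.43y = 589 and 1.55x + y = 474.
Substituting y = 474 - 1.55x into the first: x(1 - 1.43·1.55) = 589 - 1.43·474.
So x* = -88.8/-1.22 = 73, and then y* = 474 - 1.55·73 = 361.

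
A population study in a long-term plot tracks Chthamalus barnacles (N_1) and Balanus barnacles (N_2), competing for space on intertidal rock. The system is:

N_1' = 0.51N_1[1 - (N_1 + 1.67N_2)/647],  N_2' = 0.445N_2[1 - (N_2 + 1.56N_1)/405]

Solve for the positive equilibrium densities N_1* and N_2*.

N_1* ≈ 18.3, N_2* ≈ 376

Setting both brackets to zero gives the nullclines N_1 + 1.67N_2 = 647 and 1.56N_1 + N_2 = 405.
Substituting N_2 = 405 - 1.56N_1 into the first: N_1(1 - 1.67·1.56) = 647 - 1.67·405.
So N_1* = -29.4/-1.61 = 18.3, and then N_2* = 405 - 1.56·18.3 = 376.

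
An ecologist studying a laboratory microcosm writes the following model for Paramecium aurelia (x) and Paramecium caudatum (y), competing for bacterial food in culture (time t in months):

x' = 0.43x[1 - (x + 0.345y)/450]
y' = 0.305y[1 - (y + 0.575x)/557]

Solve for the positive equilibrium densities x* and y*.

x* ≈ 322, y* ≈ 372

Setting both brackets to zero gives the nullclines x + 0.345y = 450 and 0.575x + y = 557.
Substituting y = 557 - 0.575x into the first: x(1 - 0.345·0.575) = 450 - 0.345·557.
So x* = 258/0.802 = 322, and then y* = 557 - 0.575·322 = 372.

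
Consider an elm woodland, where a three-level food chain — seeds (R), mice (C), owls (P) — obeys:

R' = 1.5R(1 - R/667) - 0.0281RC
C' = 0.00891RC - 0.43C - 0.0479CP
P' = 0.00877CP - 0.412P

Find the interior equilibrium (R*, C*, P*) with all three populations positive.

From dP/dt = 0: 0.00877C* = 0.412, so C* = 47.
From dR/dt = 0: 1.5(1 - R*/667) = 0.0281·47, giving R* = 667·(1 - 0.88) = 80.
From dC/dt = 0: 0.00891·80 - 0.43 = 0.0479P*, so P* = 0.283/0.0479 = 5.9.

R* ≈ 80, C* ≈ 47, P* ≈ 5.9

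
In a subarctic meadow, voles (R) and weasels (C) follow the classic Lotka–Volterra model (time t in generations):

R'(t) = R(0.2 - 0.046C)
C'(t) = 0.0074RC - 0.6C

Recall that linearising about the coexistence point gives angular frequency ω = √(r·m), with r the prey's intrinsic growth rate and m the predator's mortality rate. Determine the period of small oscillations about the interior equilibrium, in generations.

T ≈ 18.1 generations

Here r = 0.2 and m = 0.6, so r·m = 0.12.
ω = √0.12 = 0.346 per generation, hence T = 2π/ω ≈ 18.1 generations.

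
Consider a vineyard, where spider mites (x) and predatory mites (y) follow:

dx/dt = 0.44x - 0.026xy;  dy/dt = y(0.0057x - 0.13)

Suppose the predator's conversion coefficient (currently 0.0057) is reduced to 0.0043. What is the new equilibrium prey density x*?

At the interior fixed point, setting dy/dt = 0 with y > 0 fixes x* = (predator death rate)/(xy coefficient) — independent of the other coefficients.
With the change, x* = 0.13/0.0043 = 30.2; it rises from 22.8.

x* ≈ 30.2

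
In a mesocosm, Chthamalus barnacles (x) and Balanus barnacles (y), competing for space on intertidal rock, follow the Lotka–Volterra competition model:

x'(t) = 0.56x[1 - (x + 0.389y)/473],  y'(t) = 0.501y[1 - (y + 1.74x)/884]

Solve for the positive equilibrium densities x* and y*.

x* ≈ 400, y* ≈ 189

Setting both brackets to zero gives the nullclines x + 0.389y = 473 and 1.74x + y = 884.
Substituting y = 884 - 1.74x into the first: x(1 - 0.389·1.74) = 473 - 0.389·884.
So x* = 129/0.323 = 400, and then y* = 884 - 1.74·400 = 189.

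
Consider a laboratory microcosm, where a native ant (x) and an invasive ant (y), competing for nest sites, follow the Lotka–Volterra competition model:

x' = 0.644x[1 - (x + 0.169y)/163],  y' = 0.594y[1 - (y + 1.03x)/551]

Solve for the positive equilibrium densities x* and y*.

x* ≈ 84.6, y* ≈ 464

Setting both brackets to zero gives the nullclines x + 0.169y = 163 and 1.03x + y = 551.
Substituting y = 551 - 1.03x into the first: x(1 - 0.169·1.03) = 163 - 0.169·551.
So x* = 69.9/0.826 = 84.6, and then y* = 551 - 1.03·84.6 = 464.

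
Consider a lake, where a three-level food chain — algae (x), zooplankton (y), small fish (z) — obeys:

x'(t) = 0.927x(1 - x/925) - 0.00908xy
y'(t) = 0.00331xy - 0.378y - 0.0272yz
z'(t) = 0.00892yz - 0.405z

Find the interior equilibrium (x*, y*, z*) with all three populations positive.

x* ≈ 514, y* ≈ 45.4, z* ≈ 48.6

From dz/dt = 0: 0.00892y* = 0.405, so y* = 45.4.
From dx/dt = 0: 0.927(1 - x*/925) = 0.00908·45.4, giving x* = 925·(1 - 0.445) = 514.
From dy/dt = 0: 0.00331·514 - 0.378 = 0.0272z*, so z* = 1.32/0.0272 = 48.6.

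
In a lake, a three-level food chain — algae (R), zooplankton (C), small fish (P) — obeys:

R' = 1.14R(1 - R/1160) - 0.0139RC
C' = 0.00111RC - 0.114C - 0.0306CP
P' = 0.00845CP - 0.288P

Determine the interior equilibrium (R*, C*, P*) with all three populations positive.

R* ≈ 678, C* ≈ 34.1, P* ≈ 20.9

From dP/dt = 0: 0.00845C* = 0.288, so C* = 34.1.
From dR/dt = 0: 1.14(1 - R*/1160) = 0.0139·34.1, giving R* = 1160·(1 - 0.416) = 678.
From dC/dt = 0: 0.00111·678 - 0.114 = 0.0306P*, so P* = 0.639/0.0306 = 20.9.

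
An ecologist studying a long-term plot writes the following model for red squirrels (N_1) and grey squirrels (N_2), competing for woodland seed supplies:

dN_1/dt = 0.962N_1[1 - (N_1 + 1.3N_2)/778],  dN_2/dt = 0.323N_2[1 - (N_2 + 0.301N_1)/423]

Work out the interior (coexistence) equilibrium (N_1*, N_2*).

Setting both brackets to zero gives the nullclines N_1 + 1.3N_2 = 778 and 0.301N_1 + N_2 = 423.
Substituting N_2 = 423 - 0.301N_1 into the first: N_1(1 - 1.3·0.301) = 778 - 1.3·423.
So N_1* = 228/0.609 = 375, and then N_2* = 423 - 0.301·375 = 310.

N_1* ≈ 375, N_2* ≈ 310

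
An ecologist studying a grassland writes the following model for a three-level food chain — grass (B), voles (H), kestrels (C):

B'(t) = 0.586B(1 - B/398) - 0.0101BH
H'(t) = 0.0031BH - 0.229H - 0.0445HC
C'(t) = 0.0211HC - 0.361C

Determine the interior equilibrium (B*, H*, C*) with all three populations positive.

B* ≈ 281, H* ≈ 17.1, C* ≈ 14.4

From dC/dt = 0: 0.0211H* = 0.361, so H* = 17.1.
From dB/dt = 0: 0.586(1 - B*/398) = 0.0101·17.1, giving B* = 398·(1 - 0.295) = 281.
From dH/dt = 0: 0.0031·281 - 0.229 = 0.0445C*, so C* = 0.641/0.0445 = 14.4.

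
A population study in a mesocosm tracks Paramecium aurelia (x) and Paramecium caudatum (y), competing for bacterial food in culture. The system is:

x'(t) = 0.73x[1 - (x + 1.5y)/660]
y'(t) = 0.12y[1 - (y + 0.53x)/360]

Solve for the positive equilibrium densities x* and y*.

x* ≈ 585, y* ≈ 49.8

Setting both brackets to zero gives the nullclines x + 1.5y = 660 and 0.53x + y = 360.
Substituting y = 360 - 0.53x into the first: x(1 - 1.5·0.53) = 660 - 1.5·360.
So x* = 120/0.205 = 585, and then y* = 360 - 0.53·585 = 49.8.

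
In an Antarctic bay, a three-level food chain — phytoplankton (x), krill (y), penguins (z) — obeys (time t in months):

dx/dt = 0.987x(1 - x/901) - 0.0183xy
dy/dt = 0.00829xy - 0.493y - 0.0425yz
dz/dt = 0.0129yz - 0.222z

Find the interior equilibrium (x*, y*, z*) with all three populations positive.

From dz/dt = 0: 0.0129y* = 0.222, so y* = 17.2.
From dx/dt = 0: 0.987(1 - x*/901) = 0.0183·17.2, giving x* = 901·(1 - 0.319) = 614.
From dy/dt = 0: 0.00829·614 - 0.493 = 0.0425z*, so z* = 4.59/0.0425 = 108.

x* ≈ 614, y* ≈ 17.2, z* ≈ 108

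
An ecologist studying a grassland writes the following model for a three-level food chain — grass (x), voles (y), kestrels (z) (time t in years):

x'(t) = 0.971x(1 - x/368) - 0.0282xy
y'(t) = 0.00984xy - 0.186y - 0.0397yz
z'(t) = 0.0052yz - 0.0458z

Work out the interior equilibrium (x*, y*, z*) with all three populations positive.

x* ≈ 274, y* ≈ 8.81, z* ≈ 63.2

From dz/dt = 0: 0.0052y* = 0.0458, so y* = 8.81.
From dx/dt = 0: 0.971(1 - x*/368) = 0.0282·8.81, giving x* = 368·(1 - 0.256) = 274.
From dy/dt = 0: 0.00984·274 - 0.186 = 0.0397z*, so z* = 2.51/0.0397 = 63.2.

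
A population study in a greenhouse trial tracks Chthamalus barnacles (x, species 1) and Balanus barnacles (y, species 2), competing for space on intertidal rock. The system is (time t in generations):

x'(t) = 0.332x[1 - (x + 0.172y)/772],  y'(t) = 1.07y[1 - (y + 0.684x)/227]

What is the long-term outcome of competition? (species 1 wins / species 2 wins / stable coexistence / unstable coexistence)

Compare the nullcline intercepts: K1/α12 = 772/0.172 = 4490 > K2 = 227; K2/α21 = 227/0.684 = 332 < K1 = 772.
Since the inequalities point opposite ways, species 1 can invade but species 2 cannot.

species 1 excludes species 2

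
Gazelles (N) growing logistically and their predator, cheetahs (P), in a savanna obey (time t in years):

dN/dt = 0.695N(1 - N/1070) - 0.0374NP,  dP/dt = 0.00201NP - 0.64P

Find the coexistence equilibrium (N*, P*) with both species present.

From dP/dt = 0 with P > 0: 0.00201N* = 0.64, so N* = 318.
Substitute into dN/dt = 0: 0.695(1 - 318/1070) = 0.0374P*.
The bracket is 0.702, giving P* = 0.488/0.0374 = 13.1.

N* ≈ 318, P* ≈ 13.1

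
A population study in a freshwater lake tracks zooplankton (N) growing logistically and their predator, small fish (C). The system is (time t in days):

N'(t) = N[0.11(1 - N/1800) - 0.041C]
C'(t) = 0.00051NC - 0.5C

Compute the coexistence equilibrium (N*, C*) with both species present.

N* ≈ 980, C* ≈ 1.22

From dC/dt = 0 with C > 0: 0.00051N* = 0.5, so N* = 980.
Substitute into dN/dt = 0: 0.11(1 - 980/1800) = 0.041C*.
The bracket is 0.455, giving C* = 0.0501/0.041 = 1.22.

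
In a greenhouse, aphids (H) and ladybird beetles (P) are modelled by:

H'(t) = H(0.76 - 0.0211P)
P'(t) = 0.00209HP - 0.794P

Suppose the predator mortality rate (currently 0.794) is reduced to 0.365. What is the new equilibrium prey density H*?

H* ≈ 175

At the interior fixed point, setting dP/dt = 0 with P > 0 fixes H* = (predator death rate)/(HP coefficient) — independent of the other coefficients.
With the change, H* = 0.365/0.00209 = 175; it falls from 380.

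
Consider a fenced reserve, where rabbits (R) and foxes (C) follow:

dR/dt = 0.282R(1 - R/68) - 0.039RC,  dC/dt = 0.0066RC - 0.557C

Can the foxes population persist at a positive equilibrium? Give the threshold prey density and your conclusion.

Threshold R = 84.4; K < 84.4, so no, the predator goes extinct.

The predator equation gives dC/dt > 0 only when R > 0.557/0.0066 = 84.4.
Without the predator, R → K = 68. Since 68 < 84.4, the predator cannot invade.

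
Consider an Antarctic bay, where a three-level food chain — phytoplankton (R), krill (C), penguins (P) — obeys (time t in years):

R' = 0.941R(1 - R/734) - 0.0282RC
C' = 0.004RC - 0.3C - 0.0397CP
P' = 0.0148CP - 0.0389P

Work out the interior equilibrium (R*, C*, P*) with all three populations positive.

R* ≈ 676, C* ≈ 2.63, P* ≈ 60.6

From dP/dt = 0: 0.0148C* = 0.0389, so C* = 2.63.
From dR/dt = 0: 0.941(1 - R*/734) = 0.0282·2.63, giving R* = 734·(1 - 0.0788) = 676.
From dC/dt = 0: 0.004·676 - 0.3 = 0.0397P*, so P* = 2.4/0.0397 = 60.6.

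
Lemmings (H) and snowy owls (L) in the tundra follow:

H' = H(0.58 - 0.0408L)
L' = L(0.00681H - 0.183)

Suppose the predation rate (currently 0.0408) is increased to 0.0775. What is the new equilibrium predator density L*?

L* ≈ 7.48

At the interior fixed point, setting dH/dt = 0 with H > 0 fixes L* = (prey growth rate)/(HL coefficient) — independent of the other coefficients.
With the change, L* = 0.58/0.0775 = 7.48; it falls from 14.2.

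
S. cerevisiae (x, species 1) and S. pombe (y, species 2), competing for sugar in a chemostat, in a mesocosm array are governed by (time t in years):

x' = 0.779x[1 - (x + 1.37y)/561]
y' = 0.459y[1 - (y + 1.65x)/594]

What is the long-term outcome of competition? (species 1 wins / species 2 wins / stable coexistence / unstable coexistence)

unstable coexistence (outcome depends on initial conditions)

Compare the nullcline intercepts: K1/α12 = 561/1.37 = 409 < K2 = 594; K2/α21 = 594/1.65 = 360 < K1 = 561.
Since both are reversed, neither can invade when rare; the interior point is a saddle.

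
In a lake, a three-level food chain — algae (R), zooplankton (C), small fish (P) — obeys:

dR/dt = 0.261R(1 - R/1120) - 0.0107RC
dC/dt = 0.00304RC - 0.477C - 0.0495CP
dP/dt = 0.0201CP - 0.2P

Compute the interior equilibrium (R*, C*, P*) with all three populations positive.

R* ≈ 663, C* ≈ 9.95, P* ≈ 31.1

From dP/dt = 0: 0.0201C* = 0.2, so C* = 9.95.
From dR/dt = 0: 0.261(1 - R*/1120) = 0.0107·9.95, giving R* = 1120·(1 - 0.408) = 663.
From dC/dt = 0: 0.00304·663 - 0.477 = 0.0495P*, so P* = 1.54/0.0495 = 31.1.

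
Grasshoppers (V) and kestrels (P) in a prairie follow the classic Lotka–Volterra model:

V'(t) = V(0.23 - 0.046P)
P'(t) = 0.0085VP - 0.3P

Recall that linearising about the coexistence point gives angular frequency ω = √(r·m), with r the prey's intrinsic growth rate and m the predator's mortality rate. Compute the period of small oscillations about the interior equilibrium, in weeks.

T ≈ 23.9 weeks

Here r = 0.23 and m = 0.3, so r·m = 0.069.
ω = √0.069 = 0.263 per week, hence T = 2π/ω ≈ 23.9 weeks.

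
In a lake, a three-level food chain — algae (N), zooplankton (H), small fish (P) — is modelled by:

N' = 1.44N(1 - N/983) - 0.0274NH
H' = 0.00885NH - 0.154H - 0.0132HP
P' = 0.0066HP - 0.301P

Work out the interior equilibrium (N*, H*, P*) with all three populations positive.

N* ≈ 130, H* ≈ 45.6, P* ≈ 75.5

From dP/dt = 0: 0.0066H* = 0.301, so H* = 45.6.
From dN/dt = 0: 1.44(1 - N*/983) = 0.0274·45.6, giving N* = 983·(1 - 0.868) = 130.
From dH/dt = 0: 0.00885·130 - 0.154 = 0.0132P*, so P* = 0.996/0.0132 = 75.5.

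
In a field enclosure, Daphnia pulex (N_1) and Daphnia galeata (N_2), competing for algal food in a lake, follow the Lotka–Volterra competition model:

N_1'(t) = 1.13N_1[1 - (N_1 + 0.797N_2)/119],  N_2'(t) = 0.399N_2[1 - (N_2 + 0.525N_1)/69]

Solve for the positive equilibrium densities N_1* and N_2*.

Setting both brackets to zero gives the nullclines N_1 + 0.797N_2 = 119 and 0.525N_1 + N_2 = 69.
Substituting N_2 = 69 - 0.525N_1 into the first: N_1(1 - 0.797·0.525) = 119 - 0.797·69.
So N_1* = 64/0.582 = 110, and then N_2* = 69 - 0.525·110 = 11.2.

N_1* ≈ 110, N_2* ≈ 11.2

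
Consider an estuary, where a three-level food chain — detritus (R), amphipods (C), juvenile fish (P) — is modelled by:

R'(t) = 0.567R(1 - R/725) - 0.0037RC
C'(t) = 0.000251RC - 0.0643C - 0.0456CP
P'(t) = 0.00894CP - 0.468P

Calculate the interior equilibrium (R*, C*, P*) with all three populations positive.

From dP/dt = 0: 0.00894C* = 0.468, so C* = 52.3.
From dR/dt = 0: 0.567(1 - R*/725) = 0.0037·52.3, giving R* = 725·(1 - 0.342) = 477.
From dC/dt = 0: 0.000251·477 - 0.0643 = 0.0456P*, so P* = 0.0555/0.0456 = 1.22.

R* ≈ 477, C* ≈ 52.3, P* ≈ 1.22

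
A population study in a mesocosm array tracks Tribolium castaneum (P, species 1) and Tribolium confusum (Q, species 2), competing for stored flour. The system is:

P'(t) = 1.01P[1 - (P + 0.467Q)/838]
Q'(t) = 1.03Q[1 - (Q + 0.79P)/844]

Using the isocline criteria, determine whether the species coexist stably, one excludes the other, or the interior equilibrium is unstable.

stable coexistence

Compare the nullcline intercepts: K1/α12 = 838/0.467 = 1790 > K2 = 844; K2/α21 = 844/0.79 = 1070 > K1 = 838.
Since both inequalities hold, each species can invade when rare, so the interior equilibrium is stable.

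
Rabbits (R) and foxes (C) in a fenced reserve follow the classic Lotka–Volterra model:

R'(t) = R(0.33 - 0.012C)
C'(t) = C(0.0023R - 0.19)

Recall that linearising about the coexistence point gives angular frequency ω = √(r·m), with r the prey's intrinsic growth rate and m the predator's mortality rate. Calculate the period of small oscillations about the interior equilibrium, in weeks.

T ≈ 25.1 weeks

Here r = 0.33 and m = 0.19, so r·m = 0.0627.
ω = √0.0627 = 0.25 per week, hence T = 2π/ω ≈ 25.1 weeks.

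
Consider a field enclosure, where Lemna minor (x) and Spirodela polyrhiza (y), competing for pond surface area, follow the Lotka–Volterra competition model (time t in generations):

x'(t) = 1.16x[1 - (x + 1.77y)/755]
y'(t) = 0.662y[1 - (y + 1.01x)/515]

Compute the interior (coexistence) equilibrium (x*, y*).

x* ≈ 199, y* ≈ 314

Setting both brackets to zero gives the nullclines x + 1.77y = 755 and 1.01x + y = 515.
Substituting y = 515 - 1.01x into the first: x(1 - 1.77·1.01) = 755 - 1.77·515.
So x* = -157/-0.788 = 199, and then y* = 515 - 1.01·199 = 314.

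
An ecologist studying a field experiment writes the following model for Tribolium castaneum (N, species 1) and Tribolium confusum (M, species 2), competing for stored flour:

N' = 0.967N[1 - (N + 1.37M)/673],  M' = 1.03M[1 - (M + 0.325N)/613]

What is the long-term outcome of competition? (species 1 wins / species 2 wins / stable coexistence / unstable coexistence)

species 2 excludes species 1

Compare the nullcline intercepts: K1/α12 = 673/1.37 = 491 < K2 = 613; K2/α21 = 613/0.325 = 1890 > K1 = 673.
Since the inequalities point opposite ways, species 2 can invade but species 1 cannot.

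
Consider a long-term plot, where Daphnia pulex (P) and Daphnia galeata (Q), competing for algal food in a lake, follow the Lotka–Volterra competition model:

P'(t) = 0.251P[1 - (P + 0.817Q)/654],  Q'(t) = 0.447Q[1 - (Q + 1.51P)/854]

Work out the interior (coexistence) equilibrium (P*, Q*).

P* ≈ 187, Q* ≈ 571

Setting both brackets to zero gives the nullclines P + 0.817Q = 654 and 1.51P + Q = 854.
Substituting Q = 854 - 1.51P into the first: P(1 - 0.817·1.51) = 654 - 0.817·854.
So P* = -43.7/-0.234 = 187, and then Q* = 854 - 1.51·187 = 571.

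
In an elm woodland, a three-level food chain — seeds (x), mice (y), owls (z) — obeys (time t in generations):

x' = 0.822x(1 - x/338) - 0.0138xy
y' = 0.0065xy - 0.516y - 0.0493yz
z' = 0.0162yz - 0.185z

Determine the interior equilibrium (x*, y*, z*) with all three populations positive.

x* ≈ 273, y* ≈ 11.4, z* ≈ 25.6

From dz/dt = 0: 0.0162y* = 0.185, so y* = 11.4.
From dx/dt = 0: 0.822(1 - x*/338) = 0.0138·11.4, giving x* = 338·(1 - 0.192) = 273.
From dy/dt = 0: 0.0065·273 - 0.516 = 0.0493z*, so z* = 1.26/0.0493 = 25.6.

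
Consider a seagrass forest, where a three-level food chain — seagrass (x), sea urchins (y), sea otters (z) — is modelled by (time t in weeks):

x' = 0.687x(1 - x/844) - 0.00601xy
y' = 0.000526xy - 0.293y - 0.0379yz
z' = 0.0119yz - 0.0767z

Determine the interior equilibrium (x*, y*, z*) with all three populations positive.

x* ≈ 796, y* ≈ 6.45, z* ≈ 3.32

From dz/dt = 0: 0.0119y* = 0.0767, so y* = 6.45.
From dx/dt = 0: 0.687(1 - x*/844) = 0.00601·6.45, giving x* = 844·(1 - 0.0564) = 796.
From dy/dt = 0: 0.000526·796 - 0.293 = 0.0379z*, so z* = 0.126/0.0379 = 3.32.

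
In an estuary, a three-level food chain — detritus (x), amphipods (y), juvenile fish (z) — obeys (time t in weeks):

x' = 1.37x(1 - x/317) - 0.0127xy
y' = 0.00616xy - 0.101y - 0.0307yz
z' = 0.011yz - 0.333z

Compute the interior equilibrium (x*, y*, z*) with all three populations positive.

x* ≈ 228, y* ≈ 30.3, z* ≈ 42.5

From dz/dt = 0: 0.011y* = 0.333, so y* = 30.3.
From dx/dt = 0: 1.37(1 - x*/317) = 0.0127·30.3, giving x* = 317·(1 - 0.281) = 228.
From dy/dt = 0: 0.00616·228 - 0.101 = 0.0307z*, so z* = 1.3/0.0307 = 42.5.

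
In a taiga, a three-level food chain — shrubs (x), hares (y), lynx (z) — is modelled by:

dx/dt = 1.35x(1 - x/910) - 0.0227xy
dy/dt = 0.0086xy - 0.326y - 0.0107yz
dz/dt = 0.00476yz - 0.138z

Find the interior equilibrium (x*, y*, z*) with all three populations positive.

x* ≈ 466, y* ≈ 29, z* ≈ 344

From dz/dt = 0: 0.00476y* = 0.138, so y* = 29.
From dx/dt = 0: 1.35(1 - x*/910) = 0.0227·29, giving x* = 910·(1 - 0.487) = 466.
From dy/dt = 0: 0.0086·466 - 0.326 = 0.0107z*, so z* = 3.68/0.0107 = 344.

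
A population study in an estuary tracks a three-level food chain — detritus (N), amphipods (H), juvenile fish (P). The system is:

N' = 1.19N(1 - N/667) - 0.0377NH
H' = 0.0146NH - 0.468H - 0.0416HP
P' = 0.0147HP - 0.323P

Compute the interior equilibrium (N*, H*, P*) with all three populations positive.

From dP/dt = 0: 0.0147H* = 0.323, so H* = 22.
From dN/dt = 0: 1.19(1 - N*/667) = 0.0377·22, giving N* = 667·(1 - 0.696) = 203.
From dH/dt = 0: 0.0146·203 - 0.468 = 0.0416P*, so P* = 2.49/0.0416 = 59.9.

N* ≈ 203, H* ≈ 22, P* ≈ 59.9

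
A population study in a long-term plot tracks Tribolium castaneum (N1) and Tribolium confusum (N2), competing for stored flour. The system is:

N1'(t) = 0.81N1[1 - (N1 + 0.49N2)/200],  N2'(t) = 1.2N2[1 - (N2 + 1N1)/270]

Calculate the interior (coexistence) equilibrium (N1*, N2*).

N1* ≈ 133, N2* ≈ 137

Setting both brackets to zero gives the nullclines N1 + 0.49N2 = 200 and 1N1 + N2 = 270.
Substituting N2 = 270 - 1N1 into the first: N1(1 - 0.49·1) = 200 - 0.49·270.
So N1* = 67.7/0.51 = 133, and then N2* = 270 - 1·133 = 137.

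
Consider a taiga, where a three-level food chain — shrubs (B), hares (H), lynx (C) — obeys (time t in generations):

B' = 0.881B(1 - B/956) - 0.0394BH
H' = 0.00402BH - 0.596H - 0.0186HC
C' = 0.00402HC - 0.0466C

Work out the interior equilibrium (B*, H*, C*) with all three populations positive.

B* ≈ 460, H* ≈ 11.6, C* ≈ 67.5

From dC/dt = 0: 0.00402H* = 0.0466, so H* = 11.6.
From dB/dt = 0: 0.881(1 - B*/956) = 0.0394·11.6, giving B* = 956·(1 - 0.518) = 460.
From dH/dt = 0: 0.00402·460 - 0.596 = 0.0186C*, so C* = 1.25/0.0186 = 67.5.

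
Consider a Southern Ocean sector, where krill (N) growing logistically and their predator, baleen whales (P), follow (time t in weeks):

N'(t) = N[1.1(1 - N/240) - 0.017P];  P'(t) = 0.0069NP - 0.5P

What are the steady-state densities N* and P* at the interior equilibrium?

From dP/dt = 0 with P > 0: 0.0069N* = 0.5, so N* = 72.5.
Substitute into dN/dt = 0: 1.1(1 - 72.5/240) = 0.017P*.
The bracket is 0.698, giving P* = 0.768/0.017 = 45.2.

N* ≈ 72.5, P* ≈ 45.2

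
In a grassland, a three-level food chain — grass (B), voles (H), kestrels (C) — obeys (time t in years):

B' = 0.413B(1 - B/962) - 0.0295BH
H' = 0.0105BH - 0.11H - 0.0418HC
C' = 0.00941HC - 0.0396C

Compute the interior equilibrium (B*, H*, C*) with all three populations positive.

B* ≈ 673, H* ≈ 4.21, C* ≈ 166

From dC/dt = 0: 0.00941H* = 0.0396, so H* = 4.21.
From dB/dt = 0: 0.413(1 - B*/962) = 0.0295·4.21, giving B* = 962·(1 - 0.301) = 673.
From dH/dt = 0: 0.0105·673 - 0.11 = 0.0418C*, so C* = 6.95/0.0418 = 166.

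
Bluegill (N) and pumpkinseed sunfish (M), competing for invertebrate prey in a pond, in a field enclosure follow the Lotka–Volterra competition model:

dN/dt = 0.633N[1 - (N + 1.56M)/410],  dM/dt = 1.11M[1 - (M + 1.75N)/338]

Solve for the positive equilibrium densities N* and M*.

N* ≈ 67.8, M* ≈ 219

Setting both brackets to zero gives the nullclines N + 1.56M = 410 and 1.75N + M = 338.
Substituting M = 338 - 1.75N into the first: N(1 - 1.56·1.75) = 410 - 1.56·338.
So N* = -117/-1.73 = 67.8, and then M* = 338 - 1.75·67.8 = 219.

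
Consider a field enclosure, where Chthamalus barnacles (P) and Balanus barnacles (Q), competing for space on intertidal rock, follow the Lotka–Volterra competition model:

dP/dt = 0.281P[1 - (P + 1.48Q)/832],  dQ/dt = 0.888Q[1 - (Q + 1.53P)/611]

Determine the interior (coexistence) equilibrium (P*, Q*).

P* ≈ 57.2, Q* ≈ 524

Setting both brackets to zero gives the nullclines P + 1.48Q = 832 and 1.53P + Q = 611.
Substituting Q = 611 - 1.53P into the first: P(1 - 1.48·1.53) = 832 - 1.48·611.
So P* = -72.3/-1.26 = 57.2, and then Q* = 611 - 1.53·57.2 = 524.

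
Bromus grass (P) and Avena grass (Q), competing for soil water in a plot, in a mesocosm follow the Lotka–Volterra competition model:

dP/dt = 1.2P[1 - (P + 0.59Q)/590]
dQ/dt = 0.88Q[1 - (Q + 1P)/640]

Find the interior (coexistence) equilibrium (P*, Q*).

P* ≈ 518, Q* ≈ 122

Setting both brackets to zero gives the nullclines P + 0.59Q = 590 and 1P + Q = 640.
Substituting Q = 640 - 1P into the first: P(1 - 0.59·1) = 590 - 0.59·640.
So P* = 212/0.41 = 518, and then Q* = 640 - 1·518 = 122.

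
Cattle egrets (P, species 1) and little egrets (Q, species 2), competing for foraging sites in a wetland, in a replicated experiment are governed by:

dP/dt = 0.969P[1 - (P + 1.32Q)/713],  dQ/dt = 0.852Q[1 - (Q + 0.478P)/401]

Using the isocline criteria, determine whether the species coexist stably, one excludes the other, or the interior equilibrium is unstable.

Compare the nullcline intercepts: K1/α12 = 713/1.32 = 540 > K2 = 401; K2/α21 = 401/0.478 = 839 > K1 = 713.
Since both inequalities hold, each species can invade when rare, so the interior equilibrium is stable.

stable coexistence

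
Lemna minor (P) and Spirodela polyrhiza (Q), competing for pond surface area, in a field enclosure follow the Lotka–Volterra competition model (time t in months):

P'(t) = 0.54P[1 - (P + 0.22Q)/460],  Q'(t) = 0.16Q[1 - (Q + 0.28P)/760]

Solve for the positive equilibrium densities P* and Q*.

P* ≈ 312, Q* ≈ 673

Setting both brackets to zero gives the nullclines P + 0.22Q = 460 and 0.28P + Q = 760.
Substituting Q = 760 - 0.28P into the first: P(1 - 0.22·0.28) = 460 - 0.22·760.
So P* = 293/0.938 = 312, and then Q* = 760 - 0.28·312 = 673.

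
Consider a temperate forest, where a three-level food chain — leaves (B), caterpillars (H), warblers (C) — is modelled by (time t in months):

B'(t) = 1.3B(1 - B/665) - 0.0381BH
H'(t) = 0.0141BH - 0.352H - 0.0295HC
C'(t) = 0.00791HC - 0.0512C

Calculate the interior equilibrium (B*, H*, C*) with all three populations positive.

B* ≈ 539, H* ≈ 6.47, C* ≈ 246

From dC/dt = 0: 0.00791H* = 0.0512, so H* = 6.47.
From dB/dt = 0: 1.3(1 - B*/665) = 0.0381·6.47, giving B* = 665·(1 - 0.19) = 539.
From dH/dt = 0: 0.0141·539 - 0.352 = 0.0295C*, so C* = 7.25/0.0295 = 246.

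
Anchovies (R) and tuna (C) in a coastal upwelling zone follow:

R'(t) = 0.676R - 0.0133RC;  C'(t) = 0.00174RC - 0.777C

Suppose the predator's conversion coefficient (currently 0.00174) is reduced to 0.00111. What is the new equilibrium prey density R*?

At the interior fixed point, setting dC/dt = 0 with C > 0 fixes R* = (predator death rate)/(RC coefficient) — independent of the other coefficients.
With the change, R* = 0.777/0.00111 = 700; it rises from 447.

R* ≈ 700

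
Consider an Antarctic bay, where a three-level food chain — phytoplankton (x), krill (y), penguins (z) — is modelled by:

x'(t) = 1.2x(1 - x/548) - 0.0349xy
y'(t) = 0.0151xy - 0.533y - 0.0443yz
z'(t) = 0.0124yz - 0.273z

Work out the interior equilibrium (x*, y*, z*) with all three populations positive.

From dz/dt = 0: 0.0124y* = 0.273, so y* = 22.
From dx/dt = 0: 1.2(1 - x*/548) = 0.0349·22, giving x* = 548·(1 - 0.64) = 197.
From dy/dt = 0: 0.0151·197 - 0.533 = 0.0443z*, so z* = 2.44/0.0443 = 55.2.

x* ≈ 197, y* ≈ 22, z* ≈ 55.2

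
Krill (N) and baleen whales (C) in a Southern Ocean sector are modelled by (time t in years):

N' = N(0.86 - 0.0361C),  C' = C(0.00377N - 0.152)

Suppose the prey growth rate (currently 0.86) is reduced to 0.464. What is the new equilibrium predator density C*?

C* ≈ 12.9

At the interior fixed point, setting dN/dt = 0 with N > 0 fixes C* = (prey growth rate)/(NC coefficient) — independent of the other coefficients.
With the change, C* = 0.464/0.0361 = 12.9; it falls from 23.8.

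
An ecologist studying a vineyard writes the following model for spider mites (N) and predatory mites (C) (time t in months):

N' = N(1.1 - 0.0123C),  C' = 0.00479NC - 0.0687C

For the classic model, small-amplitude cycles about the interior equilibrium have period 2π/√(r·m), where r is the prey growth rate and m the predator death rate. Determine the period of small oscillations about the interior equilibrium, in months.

Here r = 1.1 and m = 0.0687, so r·m = 0.0756.
ω = √0.0756 = 0.275 per month, hence T = 2π/ω ≈ 22.9 months.

T ≈ 22.9 months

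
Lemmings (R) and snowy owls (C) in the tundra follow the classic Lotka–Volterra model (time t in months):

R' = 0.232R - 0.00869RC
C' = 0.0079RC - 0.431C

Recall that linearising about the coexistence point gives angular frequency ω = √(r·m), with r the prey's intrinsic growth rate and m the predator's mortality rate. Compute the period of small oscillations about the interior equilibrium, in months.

T ≈ 19.9 months

Here r = 0.232 and m = 0.431, so r·m = 0.1.
ω = √0.1 = 0.316 per month, hence T = 2π/ω ≈ 19.9 months.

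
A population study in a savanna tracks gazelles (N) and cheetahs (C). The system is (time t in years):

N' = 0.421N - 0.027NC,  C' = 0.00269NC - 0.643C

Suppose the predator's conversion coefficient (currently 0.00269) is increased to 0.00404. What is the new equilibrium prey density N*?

At the interior fixed point, setting dC/dt = 0 with C > 0 fixes N* = (predator death rate)/(NC coefficient) — independent of the other coefficients.
With the change, N* = 0.643/0.00404 = 159; it falls from 239.

N* ≈ 159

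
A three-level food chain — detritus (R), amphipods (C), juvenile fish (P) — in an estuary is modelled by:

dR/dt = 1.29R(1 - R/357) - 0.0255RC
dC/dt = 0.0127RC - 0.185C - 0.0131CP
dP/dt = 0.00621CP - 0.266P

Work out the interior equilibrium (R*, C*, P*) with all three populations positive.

From dP/dt = 0: 0.00621C* = 0.266, so C* = 42.8.
From dR/dt = 0: 1.29(1 - R*/357) = 0.0255·42.8, giving R* = 357·(1 - 0.847) = 54.7.
From dC/dt = 0: 0.0127·54.7 - 0.185 = 0.0131P*, so P* = 0.51/0.0131 = 38.9.

R* ≈ 54.7, C* ≈ 42.8, P* ≈ 38.9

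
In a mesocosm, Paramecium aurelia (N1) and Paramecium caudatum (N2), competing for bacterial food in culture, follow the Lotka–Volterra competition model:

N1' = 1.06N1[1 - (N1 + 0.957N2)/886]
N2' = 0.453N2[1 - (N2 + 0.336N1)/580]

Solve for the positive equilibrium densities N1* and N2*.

N1* ≈ 488, N2* ≈ 416

Setting both brackets to zero gives the nullclines N1 + 0.957N2 = 886 and 0.336N1 + N2 = 580.
Substituting N2 = 580 - 0.336N1 into the first: N1(1 - 0.957·0.336) = 886 - 0.957·580.
So N1* = 331/0.678 = 488, and then N2* = 580 - 0.336·488 = 416.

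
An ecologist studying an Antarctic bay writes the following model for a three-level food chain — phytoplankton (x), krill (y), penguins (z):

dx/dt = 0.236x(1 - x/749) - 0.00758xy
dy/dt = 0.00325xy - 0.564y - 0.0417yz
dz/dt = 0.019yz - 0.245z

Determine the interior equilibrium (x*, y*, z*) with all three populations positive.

From dz/dt = 0: 0.019y* = 0.245, so y* = 12.9.
From dx/dt = 0: 0.236(1 - x*/749) = 0.00758·12.9, giving x* = 749·(1 - 0.414) = 439.
From dy/dt = 0: 0.00325·439 - 0.564 = 0.0417z*, so z* = 0.862/0.0417 = 20.7.

x* ≈ 439, y* ≈ 12.9, z* ≈ 20.7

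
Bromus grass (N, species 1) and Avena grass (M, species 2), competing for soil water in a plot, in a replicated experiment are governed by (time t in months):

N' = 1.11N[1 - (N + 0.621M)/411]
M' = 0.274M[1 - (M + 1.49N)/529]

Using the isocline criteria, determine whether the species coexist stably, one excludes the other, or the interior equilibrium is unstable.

species 1 excludes species 2

Compare the nullcline intercepts: K1/α12 = 411/0.621 = 662 > K2 = 529; K2/α21 = 529/1.49 = 355 < K1 = 411.
Since the inequalities point opposite ways, species 1 can invade but species 2 cannot.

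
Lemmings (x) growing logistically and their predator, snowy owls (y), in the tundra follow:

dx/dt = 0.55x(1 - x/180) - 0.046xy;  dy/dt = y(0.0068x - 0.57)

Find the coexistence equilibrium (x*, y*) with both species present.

From dy/dt = 0 with y > 0: 0.0068x* = 0.57, so x* = 83.8.
Substitute into dx/dt = 0: 0.55(1 - 83.8/180) = 0.046y*.
The bracket is 0.534, giving y* = 0.294/0.046 = 6.39.

x* ≈ 83.8, y* ≈ 6.39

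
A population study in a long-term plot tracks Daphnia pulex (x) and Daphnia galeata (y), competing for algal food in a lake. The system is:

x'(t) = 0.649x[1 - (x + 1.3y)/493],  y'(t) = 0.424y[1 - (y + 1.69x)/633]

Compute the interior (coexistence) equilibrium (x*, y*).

Setting both brackets to zero gives the nullclines x + 1.3y = 493 and 1.69x + y = 633.
Substituting y = 633 - 1.69x into the first: x(1 - 1.3·1.69) = 493 - 1.3·633.
So x* = -330/-1.2 = 276, and then y* = 633 - 1.69·276 = 167.

x* ≈ 276, y* ≈ 167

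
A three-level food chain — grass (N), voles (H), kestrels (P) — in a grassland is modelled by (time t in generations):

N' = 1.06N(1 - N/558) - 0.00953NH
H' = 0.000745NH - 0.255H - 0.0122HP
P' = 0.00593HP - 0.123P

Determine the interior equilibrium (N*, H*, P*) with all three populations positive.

N* ≈ 454, H* ≈ 20.7, P* ≈ 6.82

From dP/dt = 0: 0.00593H* = 0.123, so H* = 20.7.
From dN/dt = 0: 1.06(1 - N*/558) = 0.00953·20.7, giving N* = 558·(1 - 0.186) = 454.
From dH/dt = 0: 0.000745·454 - 0.255 = 0.0122P*, so P* = 0.0832/0.0122 = 6.82.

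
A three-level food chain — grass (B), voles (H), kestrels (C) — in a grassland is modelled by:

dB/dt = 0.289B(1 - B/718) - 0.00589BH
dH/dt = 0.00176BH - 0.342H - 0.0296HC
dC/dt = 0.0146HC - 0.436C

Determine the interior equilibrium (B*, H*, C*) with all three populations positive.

B* ≈ 281, H* ≈ 29.9, C* ≈ 5.15

From dC/dt = 0: 0.0146H* = 0.436, so H* = 29.9.
From dB/dt = 0: 0.289(1 - B*/718) = 0.00589·29.9, giving B* = 718·(1 - 0.609) = 281.
From dH/dt = 0: 0.00176·281 - 0.342 = 0.0296C*, so C* = 0.153/0.0296 = 5.15.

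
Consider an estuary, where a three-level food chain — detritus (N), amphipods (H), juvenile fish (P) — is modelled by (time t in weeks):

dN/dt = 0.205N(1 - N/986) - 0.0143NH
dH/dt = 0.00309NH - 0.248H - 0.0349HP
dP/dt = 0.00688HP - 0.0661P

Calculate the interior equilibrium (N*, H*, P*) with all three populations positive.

From dP/dt = 0: 0.00688H* = 0.0661, so H* = 9.61.
From dN/dt = 0: 0.205(1 - N*/986) = 0.0143·9.61, giving N* = 986·(1 - 0.67) = 325.
From dH/dt = 0: 0.00309·325 - 0.248 = 0.0349P*, so P* = 0.757/0.0349 = 21.7.

N* ≈ 325, H* ≈ 9.61, P* ≈ 21.7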